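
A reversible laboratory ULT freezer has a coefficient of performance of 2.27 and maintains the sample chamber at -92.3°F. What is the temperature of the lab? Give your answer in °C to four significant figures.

COP_R = T_C/(T_H − T_C) gives T_H − T_C = T_C/COP.
With T_C = 204.09 K, T_H = 204.09 × (1 + 1/2.27) = 294.00 K.
Converting, 294.00 K = 20.85°C.

20.85 °C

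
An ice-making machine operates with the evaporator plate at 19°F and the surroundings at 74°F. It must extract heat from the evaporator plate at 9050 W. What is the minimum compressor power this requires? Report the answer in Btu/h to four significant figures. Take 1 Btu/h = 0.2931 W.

In absolute terms T_C = 265.93 K and T_H = 296.48 K, so ΔT = 30.56 K.
COP_Carnot = T_C/ΔT = 265.93/30.56 = 8.703.
Ẇ_min = Q̇/COP_Carnot = 9050/8.703 = 1040 W = 3548 Btu/h.

3548 Btu/h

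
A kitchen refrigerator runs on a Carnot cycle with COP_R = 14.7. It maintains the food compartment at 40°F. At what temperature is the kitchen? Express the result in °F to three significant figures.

COP_R = T_C/(T_H − T_C) gives T_H − T_C = T_C/COP.
With T_C = 277.59 K, T_H = 277.59 × (1 + 1/14.7) = 296.48 K.
Converting, 296.48 K = 73.99°F.

74.0 °F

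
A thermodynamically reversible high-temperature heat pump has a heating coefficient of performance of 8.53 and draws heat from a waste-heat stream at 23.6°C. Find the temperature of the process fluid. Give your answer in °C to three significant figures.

COP_HP = T_H/(T_H − T_C) rearranges to T_H = COP·T_C/(COP − 1).
With T_C = 296.75 K, T_H = 8.53 × 296.75/7.530 = 336.16 K.
Converting, 336.16 K = 63.01°C.

63.0 °C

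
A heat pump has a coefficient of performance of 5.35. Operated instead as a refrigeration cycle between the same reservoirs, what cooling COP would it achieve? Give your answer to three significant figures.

4.35

Since Q_H = Q_C + W for any cycle, COP_R = Q_C/W = Q_H/W − 1.
COP_R = 5.35 − 1 = 4.35.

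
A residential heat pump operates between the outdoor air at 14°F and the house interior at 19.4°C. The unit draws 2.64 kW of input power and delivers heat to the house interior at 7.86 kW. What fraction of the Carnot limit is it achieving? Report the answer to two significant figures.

COP_actual = Q̇_H/Ẇ = 7.860/2.640 = 2.977.
In absolute terms T_C = 263.15 K and T_H = 292.55 K, so ΔT = 29.40 K.
COP_Carnot = T_H/ΔT = 292.55/29.40 = 9.951.
η_II = COP_actual/COP_Carnot = 2.977/9.951 = 0.2992.

0.30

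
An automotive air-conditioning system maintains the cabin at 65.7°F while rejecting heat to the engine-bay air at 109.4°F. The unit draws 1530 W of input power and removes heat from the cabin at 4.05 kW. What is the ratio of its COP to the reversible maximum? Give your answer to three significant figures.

Converting, Q̇_C = 4.050 kW = 4050 W, so COP_actual = Q̇_C/Ẇ = 4050/1530 = 2.647.
In absolute terms T_C = 291.87 K and T_H = 316.15 K, so ΔT = 24.28 K.
COP_Carnot = T_C/ΔT = 291.87/24.28 = 12.02.
η_II = COP_actual/COP_Carnot = 2.647/12.02 = 0.2202.

0.220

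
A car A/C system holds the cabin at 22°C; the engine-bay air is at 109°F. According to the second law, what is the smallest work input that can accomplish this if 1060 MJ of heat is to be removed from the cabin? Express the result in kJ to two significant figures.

In absolute terms T_C = 295.15 K and T_H = 315.93 K, so ΔT = 20.78 K.
The reversible limit is COP_R = T_C/ΔT = 14.21, so W_min = Q_C/COP = Q_C·ΔT/T_C.
W_min = 1060 × 20.78/295.15 = 74.62 MJ = 74620 kJ.

75000 kJ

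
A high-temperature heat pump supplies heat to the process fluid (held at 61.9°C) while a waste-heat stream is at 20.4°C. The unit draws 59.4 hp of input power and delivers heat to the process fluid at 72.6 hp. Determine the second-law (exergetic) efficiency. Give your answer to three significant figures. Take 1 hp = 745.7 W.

COP_actual = Q̇_H/Ẇ = 72.60/59.40 = 1.222.
In absolute terms T_C = 293.55 K and T_H = 335.05 K, so ΔT = 41.50 K.
COP_Carnot = T_H/ΔT = 335.05/41.50 = 8.073.
η_II = COP_actual/COP_Carnot = 1.222/8.073 = 0.1514.

0.151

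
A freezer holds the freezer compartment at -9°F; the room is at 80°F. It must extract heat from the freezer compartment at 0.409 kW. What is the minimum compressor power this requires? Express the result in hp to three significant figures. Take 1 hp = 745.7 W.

In absolute terms T_C = 250.37 K and T_H = 299.82 K, so ΔT = 49.44 K.
COP_Carnot = T_C/ΔT = 250.37/49.44 = 5.064.
Ẇ_min = Q̇/COP_Carnot = 0.4090/5.064 = 0.08077 kW = 0.1083 hp.

0.108 hp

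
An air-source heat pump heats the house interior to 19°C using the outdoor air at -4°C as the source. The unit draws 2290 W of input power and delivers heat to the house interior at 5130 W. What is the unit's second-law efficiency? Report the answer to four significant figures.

COP_actual = Q̇_H/Ẇ = 5130/2290 = 2.240.
In absolute terms T_C = 269.15 K and T_H = 292.15 K, so ΔT = 23.00 K.
COP_Carnot = T_H/ΔT = 292.15/23.00 = 12.70.
η_II = COP_actual/COP_Carnot = 2.240/12.70 = 0.1764.

0.1764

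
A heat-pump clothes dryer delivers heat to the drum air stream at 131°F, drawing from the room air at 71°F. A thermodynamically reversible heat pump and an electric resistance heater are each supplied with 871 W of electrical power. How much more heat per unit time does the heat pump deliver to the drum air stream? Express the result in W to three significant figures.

In absolute terms T_C = 294.82 K and T_H = 328.15 K, so ΔT = 33.33 K.
COP_Carnot = T_H/ΔT = 328.15/33.33 = 9.845.
The heat pump delivers Q̇_H = COP × Ẇ = 8575 W; the resistance heater delivers Ẇ = 871.0 W.
Extra = (COP − 1)·Ẇ = 7704 W.

7700 W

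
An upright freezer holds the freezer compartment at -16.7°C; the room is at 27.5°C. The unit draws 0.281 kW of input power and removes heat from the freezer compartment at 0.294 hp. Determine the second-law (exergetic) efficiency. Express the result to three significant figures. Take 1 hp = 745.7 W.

Converting, Q̇_C = 0.2940 hp = 0.2192 kW, so COP_actual = Q̇_C/Ẇ = 0.2192/0.2810 = 0.7802.
In absolute terms T_C = 256.45 K and T_H = 300.65 K, so ΔT = 44.20 K.
COP_Carnot = T_C/ΔT = 256.45/44.20 = 5.802.
η_II = COP_actual/COP_Carnot = 0.7802/5.802 = 0.1345.

0.134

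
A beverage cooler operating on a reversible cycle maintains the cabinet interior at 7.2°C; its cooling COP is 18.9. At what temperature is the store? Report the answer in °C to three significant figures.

COP_R = T_C/(T_H − T_C) gives T_H − T_C = T_C/COP.
With T_C = 280.35 K, T_H = 280.35 × (1 + 1/18.9) = 295.18 K.
Converting, 295.18 K = 22.03°C.

22.0 °C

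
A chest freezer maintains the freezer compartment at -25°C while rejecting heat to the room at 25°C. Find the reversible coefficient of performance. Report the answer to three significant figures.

4.96

In absolute terms T_C = 248.15 K and T_H = 298.15 K, so ΔT = 50.00 K.
For a reversible cycle, COP_Carnot = T_C/ΔT = 248.15/50.00 = 4.963.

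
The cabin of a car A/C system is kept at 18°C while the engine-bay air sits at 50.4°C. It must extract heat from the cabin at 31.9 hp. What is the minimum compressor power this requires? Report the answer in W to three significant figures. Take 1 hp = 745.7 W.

In absolute terms T_C = 291.15 K and T_H = 323.55 K, so ΔT = 32.40 K.
COP_Carnot = T_C/ΔT = 291.15/32.40 = 8.986.
Ẇ_min = Q̇/COP_Carnot = 31.90/8.986 = 3.550 hp = 2647 W.

2650 W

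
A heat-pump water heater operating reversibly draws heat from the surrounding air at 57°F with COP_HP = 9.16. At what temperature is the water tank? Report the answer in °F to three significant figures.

COP_HP = T_H/(T_H − T_C) rearranges to T_H = COP·T_C/(COP − 1).
With T_C = 287.04 K, T_H = 9.16 × 287.04/8.160 = 322.22 K.
Converting, 322.22 K = 120.32°F.

120 °F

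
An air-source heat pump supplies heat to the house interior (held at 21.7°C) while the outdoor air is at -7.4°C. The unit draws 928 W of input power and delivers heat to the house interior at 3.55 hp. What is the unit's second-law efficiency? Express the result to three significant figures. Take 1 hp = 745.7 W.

Converting, Q̇_H = 3.550 hp = 2647 W, so COP_actual = Q̇_H/Ẇ = 2647/928.0 = 2.853.
In absolute terms T_C = 265.75 K and T_H = 294.85 K, so ΔT = 29.10 K.
COP_Carnot = T_H/ΔT = 294.85/29.10 = 10.13.
η_II = COP_actual/COP_Carnot = 2.853/10.13 = 0.2815.

0.282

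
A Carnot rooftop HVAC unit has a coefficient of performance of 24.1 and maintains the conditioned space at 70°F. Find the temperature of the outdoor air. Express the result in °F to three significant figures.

92.0 °F

COP_R = T_C/(T_H − T_C) gives T_H − T_C = T_C/COP.
With T_C = 294.26 K, T_H = 294.26 × (1 + 1/24.1) = 306.47 K.
Converting, 306.47 K = 91.98°F.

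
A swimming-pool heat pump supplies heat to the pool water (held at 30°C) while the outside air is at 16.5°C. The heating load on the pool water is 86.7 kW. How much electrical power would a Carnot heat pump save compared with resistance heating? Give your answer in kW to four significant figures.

In absolute terms T_C = 289.65 K and T_H = 303.15 K, so ΔT = 13.50 K.
COP_Carnot = T_H/ΔT = 303.15/13.50 = 22.46.
Resistance heating needs Ẇ_res = Q̇_H = 86.70 kW; the reversible heat pump needs only Ẇ_hp = Q̇_H/COP = 3.861 kW.
Saving = 86.70 − 3.861 = 82.84 kW.

82.84 kW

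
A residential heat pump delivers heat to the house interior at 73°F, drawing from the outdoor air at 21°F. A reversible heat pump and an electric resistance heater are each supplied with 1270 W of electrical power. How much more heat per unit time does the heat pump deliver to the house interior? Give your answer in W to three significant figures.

11700 W

In absolute terms T_C = 267.04 K and T_H = 295.93 K, so ΔT = 28.89 K.
COP_Carnot = T_H/ΔT = 295.93/28.89 = 10.24.
The heat pump delivers Q̇_H = COP × Ẇ = 13010 W; the resistance heater delivers Ẇ = 1270 W.
Extra = (COP − 1)·Ẇ = 11740 W.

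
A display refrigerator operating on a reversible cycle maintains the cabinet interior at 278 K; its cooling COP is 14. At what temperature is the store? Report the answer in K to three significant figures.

298 K

COP_R = T_C/(T_H − T_C) gives T_H − T_C = T_C/COP.
With T_C = 278.00 K, T_H = 278.00 × (1 + 1/14) = 297.86 K.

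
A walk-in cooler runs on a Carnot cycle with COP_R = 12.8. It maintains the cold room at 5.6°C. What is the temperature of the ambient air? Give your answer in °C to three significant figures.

COP_R = T_C/(T_H − T_C) gives T_H − T_C = T_C/COP.
With T_C = 278.75 K, T_H = 278.75 × (1 + 1/12.8) = 300.53 K.
Converting, 300.53 K = 27.38°C.

27.4 °C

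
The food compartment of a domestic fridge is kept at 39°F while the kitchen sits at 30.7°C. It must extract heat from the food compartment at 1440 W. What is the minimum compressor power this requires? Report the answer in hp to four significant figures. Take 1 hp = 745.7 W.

In absolute terms T_C = 277.04 K and T_H = 303.85 K, so ΔT = 26.81 K.
COP_Carnot = T_C/ΔT = 277.04/26.81 = 10.33.
Ẇ_min = Q̇/COP_Carnot = 1440/10.33 = 139.4 W = 0.1869 hp.

0.1869 hp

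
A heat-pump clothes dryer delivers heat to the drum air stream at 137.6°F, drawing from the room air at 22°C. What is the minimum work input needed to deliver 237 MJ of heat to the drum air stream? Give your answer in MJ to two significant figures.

In absolute terms T_C = 295.15 K and T_H = 331.82 K, so ΔT = 36.67 K.
The reversible limit is COP_HP = T_H/ΔT = 9.050, so W_min = Q_H/COP = Q_H·ΔT/T_H.
W_min = 237.0 × 36.67/331.82 = 26.19 MJ.

26 MJ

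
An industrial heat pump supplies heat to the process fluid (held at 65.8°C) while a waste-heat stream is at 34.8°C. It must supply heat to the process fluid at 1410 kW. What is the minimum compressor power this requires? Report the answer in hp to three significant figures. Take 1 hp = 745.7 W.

173 hp

In absolute terms T_C = 307.95 K and T_H = 338.95 K, so ΔT = 31.00 K.
COP_Carnot = T_H/ΔT = 338.95/31.00 = 10.93.
Ẇ_min = Q̇/COP_Carnot = 1410/10.93 = 129.0 kW = 172.9 hp.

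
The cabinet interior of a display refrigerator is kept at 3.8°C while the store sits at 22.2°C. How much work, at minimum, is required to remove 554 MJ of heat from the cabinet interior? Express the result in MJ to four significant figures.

36.81 MJ

In absolute terms T_C = 276.95 K and T_H = 295.35 K, so ΔT = 18.40 K.
The reversible limit is COP_R = T_C/ΔT = 15.05, so W_min = Q_C/COP = Q_C·ΔT/T_C.
W_min = 554.0 × 18.40/276.95 = 36.81 MJ.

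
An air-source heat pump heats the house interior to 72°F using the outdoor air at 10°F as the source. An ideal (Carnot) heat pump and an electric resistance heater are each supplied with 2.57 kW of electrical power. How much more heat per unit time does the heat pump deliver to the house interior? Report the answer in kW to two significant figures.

19 kW

In absolute terms T_C = 260.93 K and T_H = 295.37 K, so ΔT = 34.44 K.
COP_Carnot = T_H/ΔT = 295.37/34.44 = 8.575.
The heat pump delivers Q̇_H = COP × Ẇ = 22.04 kW; the resistance heater delivers Ẇ = 2.570 kW.
Extra = (COP − 1)·Ẇ = 19.47 kW.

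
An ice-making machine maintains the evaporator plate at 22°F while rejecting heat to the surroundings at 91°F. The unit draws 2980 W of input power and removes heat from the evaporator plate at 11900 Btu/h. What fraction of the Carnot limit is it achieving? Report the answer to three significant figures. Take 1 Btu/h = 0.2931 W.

Converting, Q̇_C = 11900 Btu/h = 3488 W, so COP_actual = Q̇_C/Ẇ = 3488/2980 = 1.170.
In absolute terms T_C = 267.59 K and T_H = 305.93 K, so ΔT = 38.33 K.
COP_Carnot = T_C/ΔT = 267.59/38.33 = 6.981.
η_II = COP_actual/COP_Carnot = 1.170/6.981 = 0.1677.

0.168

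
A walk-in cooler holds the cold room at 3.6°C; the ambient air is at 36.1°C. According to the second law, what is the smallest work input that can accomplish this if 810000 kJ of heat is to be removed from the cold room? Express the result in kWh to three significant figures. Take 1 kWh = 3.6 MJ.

26.4 kWh

In absolute terms T_C = 276.75 K and T_H = 309.25 K, so ΔT = 32.50 K.
The reversible limit is COP_R = T_C/ΔT = 8.515, so W_min = Q_C/COP = Q_C·ΔT/T_C.
W_min = 810000 × 32.50/276.75 = 95120 kJ = 26.42 kWh.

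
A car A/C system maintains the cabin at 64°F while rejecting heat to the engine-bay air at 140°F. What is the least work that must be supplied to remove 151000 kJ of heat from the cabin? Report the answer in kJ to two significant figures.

22000 kJ

In absolute terms T_C = 290.93 K and T_H = 333.15 K, so ΔT = 42.22 K.
The reversible limit is COP_R = T_C/ΔT = 6.890, so W_min = Q_C/COP = Q_C·ΔT/T_C.
W_min = 151000 × 42.22/290.93 = 21910 kJ.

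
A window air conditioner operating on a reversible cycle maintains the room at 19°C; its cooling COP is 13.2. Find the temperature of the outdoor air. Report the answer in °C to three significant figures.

COP_R = T_C/(T_H − T_C) gives T_H − T_C = T_C/COP.
With T_C = 292.15 K, T_H = 292.15 × (1 + 1/13.2) = 314.28 K.
Converting, 314.28 K = 41.13°C.

41.1 °C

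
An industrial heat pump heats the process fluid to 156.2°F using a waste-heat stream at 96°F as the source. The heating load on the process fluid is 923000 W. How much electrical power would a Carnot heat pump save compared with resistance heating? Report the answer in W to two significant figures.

In absolute terms T_C = 308.71 K and T_H = 342.15 K, so ΔT = 33.44 K.
COP_Carnot = T_H/ΔT = 342.15/33.44 = 10.23.
Resistance heating needs Ẇ_res = Q̇_H = 923000 W; the reversible heat pump needs only Ẇ_hp = Q̇_H/COP = 90220 W.
Saving = 923000 − 90220 = 832800 W.

830000 W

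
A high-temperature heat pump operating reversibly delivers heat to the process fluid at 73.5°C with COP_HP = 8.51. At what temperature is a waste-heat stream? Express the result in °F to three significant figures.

COP_HP = T_H/(T_H − T_C) gives T_H − T_C = T_H/COP.
With T_H = 346.65 K, T_C = 346.65 × (1 − 1/8.51) = 305.92 K.
Converting, 305.92 K = 90.98°F.

91.0 °F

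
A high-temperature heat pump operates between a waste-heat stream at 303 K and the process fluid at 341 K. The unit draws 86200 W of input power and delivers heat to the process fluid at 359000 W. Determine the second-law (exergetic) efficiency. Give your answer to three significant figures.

COP_actual = Q̇_H/Ẇ = 359000/86200 = 4.165.
The reservoir spacing is ΔT = 341 − 303 = 38.00 K.
COP_Carnot = T_H/ΔT = 341.00/38.00 = 8.974.
η_II = COP_actual/COP_Carnot = 4.165/8.974 = 0.4641.

0.464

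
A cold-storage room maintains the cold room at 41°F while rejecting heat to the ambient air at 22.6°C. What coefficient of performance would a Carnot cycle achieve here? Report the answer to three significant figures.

In absolute terms T_C = 278.15 K and T_H = 295.75 K, so ΔT = 17.60 K.
For a reversible cycle, COP_Carnot = T_C/ΔT = 278.15/17.60 = 15.80.

15.8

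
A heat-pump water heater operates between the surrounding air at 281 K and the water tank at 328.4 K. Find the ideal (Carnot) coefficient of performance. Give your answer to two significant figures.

6.9

The reservoir spacing is ΔT = 328.4 − 281 = 47.40 K.
For a reversible cycle, COP_Carnot = T_H/ΔT = 328.40/47.40 = 6.928.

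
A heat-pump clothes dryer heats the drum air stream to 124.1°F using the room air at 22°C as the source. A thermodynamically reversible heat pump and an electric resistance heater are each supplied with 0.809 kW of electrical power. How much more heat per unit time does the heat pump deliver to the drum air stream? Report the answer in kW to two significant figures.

In absolute terms T_C = 295.15 K and T_H = 324.32 K, so ΔT = 29.17 K.
COP_Carnot = T_H/ΔT = 324.32/29.17 = 11.12.
The heat pump delivers Q̇_H = COP × Ẇ = 8.996 kW; the resistance heater delivers Ẇ = 0.8090 kW.
Extra = (COP − 1)·Ẇ = 8.187 kW.

8.2 kW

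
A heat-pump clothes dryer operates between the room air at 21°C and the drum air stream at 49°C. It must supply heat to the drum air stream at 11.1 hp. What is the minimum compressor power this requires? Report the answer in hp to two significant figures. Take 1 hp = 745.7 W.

0.96 hp

In absolute terms T_C = 294.15 K and T_H = 322.15 K, so ΔT = 28.00 K.
COP_Carnot = T_H/ΔT = 322.15/28.00 = 11.51.
Ẇ_min = Q̇/COP_Carnot = 11.10/11.51 = 0.9648 hp.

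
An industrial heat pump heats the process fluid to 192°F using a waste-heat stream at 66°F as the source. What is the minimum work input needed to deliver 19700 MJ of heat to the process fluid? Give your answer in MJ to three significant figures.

In absolute terms T_C = 292.04 K and T_H = 362.04 K, so ΔT = 70.00 K.
The reversible limit is COP_HP = T_H/ΔT = 5.172, so W_min = Q_H/COP = Q_H·ΔT/T_H.
W_min = 19700 × 70.00/362.04 = 3809 MJ.

3810 MJ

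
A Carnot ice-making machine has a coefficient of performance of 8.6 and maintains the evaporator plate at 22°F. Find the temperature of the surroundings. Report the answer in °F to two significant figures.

78 °F

COP_R = T_C/(T_H − T_C) gives T_H − T_C = T_C/COP.
With T_C = 267.59 K, T_H = 267.59 × (1 + 1/8.6) = 298.71 K.
Converting, 298.71 K = 78.01°F.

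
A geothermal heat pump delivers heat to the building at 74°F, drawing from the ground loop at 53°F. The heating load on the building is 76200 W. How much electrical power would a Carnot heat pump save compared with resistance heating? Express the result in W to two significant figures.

73000 W

In absolute terms T_C = 284.82 K and T_H = 296.48 K, so ΔT = 11.67 K.
COP_Carnot = T_H/ΔT = 296.48/11.67 = 25.41.
Resistance heating needs Ẇ_res = Q̇_H = 76200 W; the reversible heat pump needs only Ẇ_hp = Q̇_H/COP = 2998 W.
Saving = 76200 − 2998 = 73200 W.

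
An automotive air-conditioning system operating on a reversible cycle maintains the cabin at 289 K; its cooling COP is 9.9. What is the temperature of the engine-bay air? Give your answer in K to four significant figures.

318.2 K

COP_R = T_C/(T_H − T_C) gives T_H − T_C = T_C/COP.
With T_C = 289.00 K, T_H = 289.00 × (1 + 1/9.9) = 318.19 K.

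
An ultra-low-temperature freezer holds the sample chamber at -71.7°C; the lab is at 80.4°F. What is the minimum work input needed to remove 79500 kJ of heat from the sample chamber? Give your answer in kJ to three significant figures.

38900 kJ

In absolute terms T_C = 201.45 K and T_H = 300.04 K, so ΔT = 98.59 K.
The reversible limit is COP_R = T_C/ΔT = 2.043, so W_min = Q_C/COP = Q_C·ΔT/T_C.
W_min = 79500 × 98.59/201.45 = 38910 kJ.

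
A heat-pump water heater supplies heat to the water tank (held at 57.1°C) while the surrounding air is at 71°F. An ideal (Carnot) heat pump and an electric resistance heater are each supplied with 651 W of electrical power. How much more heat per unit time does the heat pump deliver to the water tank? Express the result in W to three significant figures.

In absolute terms T_C = 294.82 K and T_H = 330.25 K, so ΔT = 35.43 K.
COP_Carnot = T_H/ΔT = 330.25/35.43 = 9.320.
The heat pump delivers Q̇_H = COP × Ẇ = 6068 W; the resistance heater delivers Ẇ = 651.0 W.
Extra = (COP − 1)·Ẇ = 5417 W.

5420 W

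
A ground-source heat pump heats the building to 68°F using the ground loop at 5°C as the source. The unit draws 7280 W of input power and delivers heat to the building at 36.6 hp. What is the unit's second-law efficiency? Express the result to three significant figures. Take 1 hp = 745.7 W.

0.192

Converting, Q̇_H = 36.60 hp = 27290 W, so COP_actual = Q̇_H/Ẇ = 27290/7280 = 3.749.
In absolute terms T_C = 278.15 K and T_H = 293.15 K, so ΔT = 15.00 K.
COP_Carnot = T_H/ΔT = 293.15/15.00 = 19.54.
η_II = COP_actual/COP_Carnot = 3.749/19.54 = 0.1918.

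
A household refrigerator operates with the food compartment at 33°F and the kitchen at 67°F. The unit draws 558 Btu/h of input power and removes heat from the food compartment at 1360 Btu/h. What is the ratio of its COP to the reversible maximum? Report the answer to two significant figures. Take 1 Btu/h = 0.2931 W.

COP_actual = Q̇_C/Ẇ = 1360/558.0 = 2.437.
In absolute terms T_C = 273.71 K and T_H = 292.59 K, so ΔT = 18.89 K.
COP_Carnot = T_C/ΔT = 273.71/18.89 = 14.49.
η_II = COP_actual/COP_Carnot = 2.437/14.49 = 0.1682.

0.17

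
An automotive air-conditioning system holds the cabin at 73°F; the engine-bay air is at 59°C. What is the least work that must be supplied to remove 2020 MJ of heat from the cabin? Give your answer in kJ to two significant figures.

250000 kJ

In absolute terms T_C = 295.93 K and T_H = 332.15 K, so ΔT = 36.22 K.
The reversible limit is COP_R = T_C/ΔT = 8.170, so W_min = Q_C/COP = Q_C·ΔT/T_C.
W_min = 2020 × 36.22/295.93 = 247.3 MJ = 247300 kJ.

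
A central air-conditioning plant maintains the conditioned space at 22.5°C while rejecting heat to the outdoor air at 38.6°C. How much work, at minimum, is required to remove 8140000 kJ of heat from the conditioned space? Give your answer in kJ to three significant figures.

In absolute terms T_C = 295.65 K and T_H = 311.75 K, so ΔT = 16.10 K.
The reversible limit is COP_R = T_C/ΔT = 18.36, so W_min = Q_C/COP = Q_C·ΔT/T_C.
W_min = 8140000 × 16.10/295.65 = 443300 kJ.

443000 kJ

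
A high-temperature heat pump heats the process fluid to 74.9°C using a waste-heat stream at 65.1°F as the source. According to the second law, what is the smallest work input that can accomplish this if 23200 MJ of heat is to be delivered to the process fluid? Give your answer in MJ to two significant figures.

In absolute terms T_C = 291.54 K and T_H = 348.05 K, so ΔT = 56.51 K.
The reversible limit is COP_HP = T_H/ΔT = 6.159, so W_min = Q_H/COP = Q_H·ΔT/T_H.
W_min = 23200 × 56.51/348.05 = 3767 MJ.

3800 MJ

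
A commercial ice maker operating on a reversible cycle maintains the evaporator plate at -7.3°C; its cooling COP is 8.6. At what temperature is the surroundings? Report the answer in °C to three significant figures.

23.6 °C

COP_R = T_C/(T_H − T_C) gives T_H − T_C = T_C/COP.
With T_C = 265.85 K, T_H = 265.85 × (1 + 1/8.6) = 296.76 K.
Converting, 296.76 K = 23.61°C.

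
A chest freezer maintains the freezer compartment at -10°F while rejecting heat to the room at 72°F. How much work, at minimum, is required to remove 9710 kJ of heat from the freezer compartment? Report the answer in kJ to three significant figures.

1770 kJ

In absolute terms T_C = 249.82 K and T_H = 295.37 K, so ΔT = 45.56 K.
The reversible limit is COP_R = T_C/ΔT = 5.484, so W_min = Q_C/COP = Q_C·ΔT/T_C.
W_min = 9710 × 45.56/249.82 = 1771 kJ.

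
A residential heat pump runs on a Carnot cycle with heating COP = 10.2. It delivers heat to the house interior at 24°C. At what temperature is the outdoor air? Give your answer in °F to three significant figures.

COP_HP = T_H/(T_H − T_C) gives T_H − T_C = T_H/COP.
With T_H = 297.15 K, T_C = 297.15 × (1 − 1/10.2) = 268.02 K.
Converting, 268.02 K = 22.76°F.

22.8 °F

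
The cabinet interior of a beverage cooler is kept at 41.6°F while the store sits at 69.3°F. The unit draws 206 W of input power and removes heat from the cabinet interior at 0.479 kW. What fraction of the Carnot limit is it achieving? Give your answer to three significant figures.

Converting, Q̇_C = 0.4790 kW = 479.0 W, so COP_actual = Q̇_C/Ẇ = 479.0/206.0 = 2.325.
In absolute terms T_C = 278.48 K and T_H = 293.87 K, so ΔT = 15.39 K.
COP_Carnot = T_C/ΔT = 278.48/15.39 = 18.10.
η_II = COP_actual/COP_Carnot = 2.325/18.10 = 0.1285.

0.128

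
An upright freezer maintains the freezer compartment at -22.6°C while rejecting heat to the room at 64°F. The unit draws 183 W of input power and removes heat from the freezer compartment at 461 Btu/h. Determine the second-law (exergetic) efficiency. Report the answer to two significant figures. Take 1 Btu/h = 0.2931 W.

Converting, Q̇_C = 461.0 Btu/h = 135.1 W, so COP_actual = Q̇_C/Ẇ = 135.1/183.0 = 0.7384.
In absolute terms T_C = 250.55 K and T_H = 290.93 K, so ΔT = 40.38 K.
COP_Carnot = T_C/ΔT = 250.55/40.38 = 6.205.
η_II = COP_actual/COP_Carnot = 0.7384/6.205 = 0.1190.

0.12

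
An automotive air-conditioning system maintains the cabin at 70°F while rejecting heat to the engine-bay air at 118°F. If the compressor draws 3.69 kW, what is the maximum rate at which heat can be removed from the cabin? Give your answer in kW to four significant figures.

In absolute terms T_C = 294.26 K and T_H = 320.93 K, so ΔT = 26.67 K.
COP_Carnot = T_C/ΔT = 294.26/26.67 = 11.03.
Q̇_max = COP_Carnot × Ẇ = 11.03 × 3.690 kW = 40.72 kW.

40.72 kW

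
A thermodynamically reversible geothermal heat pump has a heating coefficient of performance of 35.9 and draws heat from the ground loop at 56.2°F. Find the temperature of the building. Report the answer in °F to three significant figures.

COP_HP = T_H/(T_H − T_C) rearranges to T_H = COP·T_C/(COP − 1).
With T_C = 286.59 K, T_H = 35.9 × 286.59/34.90 = 294.81 K.
Converting, 294.81 K = 70.98°F.

71.0 °F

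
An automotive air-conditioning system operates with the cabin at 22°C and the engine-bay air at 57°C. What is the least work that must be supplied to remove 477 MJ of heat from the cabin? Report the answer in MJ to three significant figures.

In absolute terms T_C = 295.15 K and T_H = 330.15 K, so ΔT = 35.00 K.
The reversible limit is COP_R = T_C/ΔT = 8.433, so W_min = Q_C/COP = Q_C·ΔT/T_C.
W_min = 477.0 × 35.00/295.15 = 56.56 MJ.

56.6 MJ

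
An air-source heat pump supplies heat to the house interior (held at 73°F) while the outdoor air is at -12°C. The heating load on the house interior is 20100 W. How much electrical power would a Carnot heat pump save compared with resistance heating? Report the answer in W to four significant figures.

In absolute terms T_C = 261.15 K and T_H = 295.93 K, so ΔT = 34.78 K.
COP_Carnot = T_H/ΔT = 295.93/34.78 = 8.509.
Resistance heating needs Ẇ_res = Q̇_H = 20100 W; the reversible heat pump needs only Ẇ_hp = Q̇_H/COP = 2362 W.
Saving = 20100 − 2362 = 17740 W.

17740 W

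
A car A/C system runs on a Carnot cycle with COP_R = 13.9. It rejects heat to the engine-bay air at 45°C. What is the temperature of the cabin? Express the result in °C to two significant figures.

24 °C

For a Carnot refrigerator COP_R = T_C/(T_H − T_C), so T_C = COP·T_H/(1 + COP).
With T_H = 318.15 K, T_C = 13.9 × 318.15/14.90 = 296.80 K.
Converting, 296.80 K = 23.65°C.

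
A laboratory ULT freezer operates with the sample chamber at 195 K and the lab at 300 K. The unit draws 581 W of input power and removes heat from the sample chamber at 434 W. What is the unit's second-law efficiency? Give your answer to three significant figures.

COP_actual = Q̇_C/Ẇ = 434.0/581.0 = 0.7470.
The reservoir spacing is ΔT = 300 − 195 = 105.0 K.
COP_Carnot = T_C/ΔT = 195.00/105.0 = 1.857.
η_II = COP_actual/COP_Carnot = 0.7470/1.857 = 0.4022.

0.402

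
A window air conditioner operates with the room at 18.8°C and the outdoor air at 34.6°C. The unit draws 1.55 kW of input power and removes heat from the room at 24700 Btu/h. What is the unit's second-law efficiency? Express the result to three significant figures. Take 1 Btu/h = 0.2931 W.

Converting, Q̇_C = 24700 Btu/h = 7.240 kW, so COP_actual = Q̇_C/Ẇ = 7.240/1.550 = 4.671.
In absolute terms T_C = 291.95 K and T_H = 307.75 K, so ΔT = 15.80 K.
COP_Carnot = T_C/ΔT = 291.95/15.80 = 18.48.
η_II = COP_actual/COP_Carnot = 4.671/18.48 = 0.2528.

0.253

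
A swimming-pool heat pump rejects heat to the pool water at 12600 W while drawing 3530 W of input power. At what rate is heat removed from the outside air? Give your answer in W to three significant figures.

For a cyclic device the first law requires Q̇_H = Q̇_C + Ẇ.
Q̇_C = Q̇_H − Ẇ = 9070 W.

9070 W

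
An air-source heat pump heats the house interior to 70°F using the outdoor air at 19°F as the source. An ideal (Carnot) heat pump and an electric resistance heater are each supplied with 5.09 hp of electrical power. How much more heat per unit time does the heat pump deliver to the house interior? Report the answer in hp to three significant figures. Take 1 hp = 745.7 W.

In absolute terms T_C = 265.93 K and T_H = 294.26 K, so ΔT = 28.33 K.
COP_Carnot = T_H/ΔT = 294.26/28.33 = 10.39.
The heat pump delivers Q̇_H = COP × Ẇ = 52.86 hp; the resistance heater delivers Ẇ = 5.090 hp.
Extra = (COP − 1)·Ẇ = 47.77 hp.

47.8 hp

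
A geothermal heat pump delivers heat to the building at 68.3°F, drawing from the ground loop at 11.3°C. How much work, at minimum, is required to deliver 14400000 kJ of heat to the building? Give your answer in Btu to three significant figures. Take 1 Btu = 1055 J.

413000 Btu

In absolute terms T_C = 284.45 K and T_H = 293.32 K, so ΔT = 8.867 K.
The reversible limit is COP_HP = T_H/ΔT = 33.08, so W_min = Q_H/COP = Q_H·ΔT/T_H.
W_min = 14400000 × 8.867/293.32 = 435300 kJ = 412600 Btu.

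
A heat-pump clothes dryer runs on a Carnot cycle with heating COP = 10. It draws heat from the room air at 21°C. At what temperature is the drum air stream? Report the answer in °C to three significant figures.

53.7 °C

COP_HP = T_H/(T_H − T_C) rearranges to T_H = COP·T_C/(COP − 1).
With T_C = 294.15 K, T_H = 10 × 294.15/9.000 = 326.83 K.
Converting, 326.83 K = 53.68°C.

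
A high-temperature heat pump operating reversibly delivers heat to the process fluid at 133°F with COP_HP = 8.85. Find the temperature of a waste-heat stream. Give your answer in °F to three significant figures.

66.0 °F

COP_HP = T_H/(T_H − T_C) gives T_H − T_C = T_H/COP.
With T_H = 329.26 K, T_C = 329.26 × (1 − 1/8.85) = 292.06 K.
Converting, 292.06 K = 66.03°F.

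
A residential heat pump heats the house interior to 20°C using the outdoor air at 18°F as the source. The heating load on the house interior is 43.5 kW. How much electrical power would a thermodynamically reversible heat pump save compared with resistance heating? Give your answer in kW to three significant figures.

39.4 kW

In absolute terms T_C = 265.37 K and T_H = 293.15 K, so ΔT = 27.78 K.
COP_Carnot = T_H/ΔT = 293.15/27.78 = 10.55.
Resistance heating needs Ẇ_res = Q̇_H = 43.50 kW; the reversible heat pump needs only Ẇ_hp = Q̇_H/COP = 4.122 kW.
Saving = 43.50 − 4.122 = 39.38 kW.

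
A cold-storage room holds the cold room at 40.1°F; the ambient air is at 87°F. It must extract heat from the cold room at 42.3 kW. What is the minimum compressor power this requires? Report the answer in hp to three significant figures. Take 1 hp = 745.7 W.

In absolute terms T_C = 277.65 K and T_H = 303.71 K, so ΔT = 26.06 K.
COP_Carnot = T_C/ΔT = 277.65/26.06 = 10.66.
Ẇ_min = Q̇/COP_Carnot = 42.30/10.66 = 3.970 kW = 5.323 hp.

5.32 hp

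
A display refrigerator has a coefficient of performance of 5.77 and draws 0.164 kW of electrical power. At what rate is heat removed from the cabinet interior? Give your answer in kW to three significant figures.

0.946 kW

Q̇_C = COP × Ẇ = 5.77 × 0.1640 = 0.9463 kW.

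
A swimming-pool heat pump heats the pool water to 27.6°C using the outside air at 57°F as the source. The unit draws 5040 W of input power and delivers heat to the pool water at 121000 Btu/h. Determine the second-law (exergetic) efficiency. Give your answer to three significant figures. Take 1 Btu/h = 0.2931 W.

0.321

Converting, Q̇_H = 121000 Btu/h = 35470 W, so COP_actual = Q̇_H/Ẇ = 35470/5040 = 7.037.
In absolute terms T_C = 287.04 K and T_H = 300.75 K, so ΔT = 13.71 K.
COP_Carnot = T_H/ΔT = 300.75/13.71 = 21.93.
η_II = COP_actual/COP_Carnot = 7.037/21.93 = 0.3208.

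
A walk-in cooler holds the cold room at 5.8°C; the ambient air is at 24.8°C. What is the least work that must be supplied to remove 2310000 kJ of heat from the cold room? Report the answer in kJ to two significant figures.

In absolute terms T_C = 278.95 K and T_H = 297.95 K, so ΔT = 19.00 K.
The reversible limit is COP_R = T_C/ΔT = 14.68, so W_min = Q_C/COP = Q_C·ΔT/T_C.
W_min = 2310000 × 19.00/278.95 = 157300 kJ.

160000 kJ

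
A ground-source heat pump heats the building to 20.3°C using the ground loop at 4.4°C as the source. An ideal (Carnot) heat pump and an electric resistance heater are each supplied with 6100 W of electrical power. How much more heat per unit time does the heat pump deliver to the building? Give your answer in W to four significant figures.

106500 W

In absolute terms T_C = 277.55 K and T_H = 293.45 K, so ΔT = 15.90 K.
COP_Carnot = T_H/ΔT = 293.45/15.90 = 18.46.
The heat pump delivers Q̇_H = COP × Ẇ = 112600 W; the resistance heater delivers Ẇ = 6100 W.
Extra = (COP − 1)·Ẇ = 106500 W.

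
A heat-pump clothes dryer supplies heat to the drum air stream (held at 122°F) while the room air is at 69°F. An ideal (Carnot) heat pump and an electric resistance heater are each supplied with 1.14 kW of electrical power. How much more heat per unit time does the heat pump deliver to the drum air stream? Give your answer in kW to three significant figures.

In absolute terms T_C = 293.71 K and T_H = 323.15 K, so ΔT = 29.44 K.
COP_Carnot = T_H/ΔT = 323.15/29.44 = 10.97.
The heat pump delivers Q̇_H = COP × Ẇ = 12.51 kW; the resistance heater delivers Ẇ = 1.140 kW.
Extra = (COP − 1)·Ẇ = 11.37 kW.

11.4 kW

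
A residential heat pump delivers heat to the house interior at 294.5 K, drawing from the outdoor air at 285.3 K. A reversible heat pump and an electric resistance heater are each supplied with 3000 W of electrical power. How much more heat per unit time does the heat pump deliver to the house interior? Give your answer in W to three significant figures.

The reservoir spacing is ΔT = 294.5 − 285.3 = 9.200 K.
COP_Carnot = T_H/ΔT = 294.50/9.200 = 32.01.
The heat pump delivers Q̇_H = COP × Ẇ = 96030 W; the resistance heater delivers Ẇ = 3000 W.
Extra = (COP − 1)·Ẇ = 93030 W.

93000 W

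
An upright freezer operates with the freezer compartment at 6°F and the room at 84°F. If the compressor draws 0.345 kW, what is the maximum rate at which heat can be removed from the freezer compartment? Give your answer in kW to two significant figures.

In absolute terms T_C = 258.71 K and T_H = 302.04 K, so ΔT = 43.33 K.
COP_Carnot = T_C/ΔT = 258.71/43.33 = 5.970.
Q̇_max = COP_Carnot × Ẇ = 5.970 × 0.3450 kW = 2.060 kW.

2.1 kW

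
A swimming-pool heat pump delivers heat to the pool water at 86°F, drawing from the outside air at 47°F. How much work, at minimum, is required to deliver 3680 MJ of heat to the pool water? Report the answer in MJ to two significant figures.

260 MJ

In absolute terms T_C = 281.48 K and T_H = 303.15 K, so ΔT = 21.67 K.
The reversible limit is COP_HP = T_H/ΔT = 13.99, so W_min = Q_H/COP = Q_H·ΔT/T_H.
W_min = 3680 × 21.67/303.15 = 263.0 MJ.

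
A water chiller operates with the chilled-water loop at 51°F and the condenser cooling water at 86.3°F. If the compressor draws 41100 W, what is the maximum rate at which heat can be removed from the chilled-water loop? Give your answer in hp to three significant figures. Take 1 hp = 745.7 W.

797 hp

In absolute terms T_C = 283.71 K and T_H = 303.32 K, so ΔT = 19.61 K.
COP_Carnot = T_C/ΔT = 283.71/19.61 = 14.47.
Q̇_max = COP_Carnot × Ẇ = 14.47 × 41100 W = 594600 W = 797.3 hp.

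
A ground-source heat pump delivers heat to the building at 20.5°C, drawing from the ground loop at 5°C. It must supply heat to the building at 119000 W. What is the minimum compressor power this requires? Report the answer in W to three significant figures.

In absolute terms T_C = 278.15 K and T_H = 293.65 K, so ΔT = 15.50 K.
COP_Carnot = T_H/ΔT = 293.65/15.50 = 18.95.
Ẇ_min = Q̇/COP_Carnot = 119000/18.95 = 6281 W.

6280 W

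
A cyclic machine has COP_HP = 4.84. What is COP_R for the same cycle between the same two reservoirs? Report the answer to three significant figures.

3.84

Since Q_H = Q_C + W for any cycle, COP_R = Q_C/W = Q_H/W − 1.
COP_R = 4.84 − 1 = 3.84.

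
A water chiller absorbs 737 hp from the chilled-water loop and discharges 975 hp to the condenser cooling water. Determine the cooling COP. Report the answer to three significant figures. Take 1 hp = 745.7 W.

3.10

The first law gives Q̇_H = Q̇_C + Ẇ, so the three rates are Q̇_C = 737.0, Q̇_H = 975.0, Ẇ = 238.0 hp.
COP_R = Q̇_C/Ẇ = 737.0/238.0 = 3.097.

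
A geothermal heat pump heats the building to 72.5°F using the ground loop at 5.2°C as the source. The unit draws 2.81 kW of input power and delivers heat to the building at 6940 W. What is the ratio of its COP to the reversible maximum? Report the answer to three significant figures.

0.145

Converting, Q̇_H = 6940 W = 6.940 kW, so COP_actual = Q̇_H/Ẇ = 6.940/2.810 = 2.470.
In absolute terms T_C = 278.35 K and T_H = 295.65 K, so ΔT = 17.30 K.
COP_Carnot = T_H/ΔT = 295.65/17.30 = 17.09.
η_II = COP_actual/COP_Carnot = 2.470/17.09 = 0.1445.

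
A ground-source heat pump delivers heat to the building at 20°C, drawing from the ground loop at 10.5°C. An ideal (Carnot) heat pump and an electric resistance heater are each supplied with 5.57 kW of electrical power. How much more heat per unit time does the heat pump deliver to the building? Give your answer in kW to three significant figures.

In absolute terms T_C = 283.65 K and T_H = 293.15 K, so ΔT = 9.500 K.
COP_Carnot = T_H/ΔT = 293.15/9.500 = 30.86.
The heat pump delivers Q̇_H = COP × Ẇ = 171.9 kW; the resistance heater delivers Ẇ = 5.570 kW.
Extra = (COP − 1)·Ẇ = 166.3 kW.

166 kW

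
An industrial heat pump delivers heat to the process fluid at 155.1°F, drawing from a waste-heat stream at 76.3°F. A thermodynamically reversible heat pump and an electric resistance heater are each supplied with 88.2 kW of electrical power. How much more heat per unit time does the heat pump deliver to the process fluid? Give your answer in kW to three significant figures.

In absolute terms T_C = 297.76 K and T_H = 341.54 K, so ΔT = 43.78 K.
COP_Carnot = T_H/ΔT = 341.54/43.78 = 7.802.
The heat pump delivers Q̇_H = COP × Ẇ = 688.1 kW; the resistance heater delivers Ẇ = 88.20 kW.
Extra = (COP − 1)·Ẇ = 599.9 kW.

600 kW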